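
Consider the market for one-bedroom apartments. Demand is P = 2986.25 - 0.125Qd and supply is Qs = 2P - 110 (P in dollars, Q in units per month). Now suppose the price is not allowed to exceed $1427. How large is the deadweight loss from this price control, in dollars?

Rearranging demand gives Qd = 23890 - 8P. Without the control the market clears where 23890 - 8P = 2P - 110, i.e. P* = 2400 and Q* = 4690.
The ceiling of 1427 is below the equilibrium price 2400, so it binds.
At P = 1427: Qd = 23890 - 8·1427 = 12474 and Qs = 2·1427 - 110 = 2744.
Quantity traded falls to 2744. At Q = 2744 the demand price is (23890 - 2744)/8 = 2643.25 and the supply price is (110 + 2744)/2 = 1427.
Deadweight loss = ½ · (2643.25 - 1427) · (4690 - 2744) = ½ · 1216.25 · 1946 = 1183411.25.

1183411.25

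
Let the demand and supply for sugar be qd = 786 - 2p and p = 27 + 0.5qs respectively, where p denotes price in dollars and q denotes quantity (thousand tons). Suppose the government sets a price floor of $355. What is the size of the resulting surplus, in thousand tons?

580

Rearranging supply gives qs = 2p - 54. Setting quantity demanded equal to quantity supplied, 786 - 2p = 2p - 54, gives p* = 210 and q* = 366.
Since 355 > 210, the floor is binding.
At p = 355: qd = 786 - 2·355 = 76 and qs = 2·355 - 54 = 656.
Surplus = qs - qd = 656 - 76 = 580.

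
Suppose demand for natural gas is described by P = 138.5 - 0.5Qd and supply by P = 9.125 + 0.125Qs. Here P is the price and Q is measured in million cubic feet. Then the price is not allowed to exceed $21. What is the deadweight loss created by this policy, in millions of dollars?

Rearranging demand gives Qd = 277 - 2P; rearranging supply gives Qs = 8P - 73. Equilibrium: 277 - 2P = 8P - 73, so 350 = 10P and P* = 35, Q* = 207.
Because the ceiling (21) lies below the market-clearing price, it is binding.
At P = 21: Qd = 277 - 2·21 = 235 and Qs = 8·21 - 73 = 95.
Quantity traded falls to 95. At Q = 95 the demand price is (277 - 95)/2 = 91 and the supply price is (73 + 95)/8 = 21.
Deadweight loss = ½ · (91 - 21) · (207 - 95) = ½ · 70 · 112 = 3920.

3920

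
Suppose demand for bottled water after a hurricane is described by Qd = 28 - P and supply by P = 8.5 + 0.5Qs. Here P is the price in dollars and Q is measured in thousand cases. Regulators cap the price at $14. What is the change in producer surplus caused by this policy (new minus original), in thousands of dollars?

Rearranging supply gives Qs = 2P - 17. In a free market, 28 - P = 2P - 17 gives the equilibrium P* = 15, Q* = 13.
Since 14 < 15, the ceiling is binding.
At P = 14: Qd = 28 - 14 = 14 and Qs = 2·14 - 17 = 11.
Producer surplus without the control is ½ · (15 - 8.5) · 13 = 42.25.
With the ceiling, producers sell 11 units at 14, so PS = ½ · (14 - 8.5) · 11 = 30.25.
Change in producer surplus = 30.25 - 42.25 = -12.

-12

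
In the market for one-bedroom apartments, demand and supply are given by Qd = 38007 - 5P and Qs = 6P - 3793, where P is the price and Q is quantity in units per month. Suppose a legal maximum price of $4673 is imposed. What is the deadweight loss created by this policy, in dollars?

In a free market, 38007 - 5P = 6P - 3793 gives the equilibrium P* = 3800, Q* = 19007.
Since 4673 is above P* = 3800, the ceiling does not bind and the free-market outcome prevails.
Since the control does not bind, no trades are prevented and deadweight loss is zero.

0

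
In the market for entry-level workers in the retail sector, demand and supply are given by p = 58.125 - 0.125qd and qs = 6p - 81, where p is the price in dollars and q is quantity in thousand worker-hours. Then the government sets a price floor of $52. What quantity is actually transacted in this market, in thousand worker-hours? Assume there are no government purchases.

Rearranging demand gives qd = 465 - 8p. Without the control the market clears where 465 - 8p = 6p - 81, i.e. p* = 39 and q* = 153.
The floor of 52 is above the equilibrium price 39, so it binds.
At p = 52: qd = 465 - 8·52 = 49 and qs = 6·52 - 81 = 231.
The quantity actually transacted is the short side, demand: 49.

49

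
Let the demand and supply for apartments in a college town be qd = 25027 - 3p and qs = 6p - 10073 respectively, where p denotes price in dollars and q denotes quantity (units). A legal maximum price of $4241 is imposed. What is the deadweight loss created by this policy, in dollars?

0

Setting quantity demanded equal to quantity supplied, 25027 - 3p = 6p - 10073, gives p* = 3900 and q* = 13327.
The ceiling of 4241 is above the equilibrium price 3900, so it is not binding; the market clears at p* = 3900, q* = 13327.
Since the control does not bind, no trades are prevented and deadweight loss is zero.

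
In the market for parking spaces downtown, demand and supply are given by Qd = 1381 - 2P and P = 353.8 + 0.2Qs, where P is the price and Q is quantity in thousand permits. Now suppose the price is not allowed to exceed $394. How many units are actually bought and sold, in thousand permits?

Rearranging supply gives Qs = 5P - 1769. Equilibrium: 1381 - 2P = 5P - 1769, so 3150 = 7P and P* = 450, Q* = 481.
The ceiling of 394 is below the equilibrium price 450, so it binds.
At P = 394: Qd = 1381 - 2·394 = 593 and Qs = 5·394 - 1769 = 201.
The quantity actually transacted is the short side, supply: 201.

201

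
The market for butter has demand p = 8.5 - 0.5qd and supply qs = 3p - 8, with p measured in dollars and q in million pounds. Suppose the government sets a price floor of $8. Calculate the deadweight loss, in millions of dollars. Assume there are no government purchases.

Rearranging demand gives qd = 17 - 2p. Without the control the market clears where 17 - 2p = 3p - 8, i.e. p* = 5 and q* = 7.
Because the floor (8) lies above the market-clearing price, it is binding.
At p = 8: qd = 17 - 2·8 = 1 and qs = 3·8 - 8 = 16.
Quantity traded falls to 1. At q = 1 the demand price is (17 - 1)/2 = 8 and the supply price is (8 + 1)/3 = 3.
Deadweight loss = ½ · (8 - 3) · (7 - 1) = ½ · 5 · 6 = 15.

15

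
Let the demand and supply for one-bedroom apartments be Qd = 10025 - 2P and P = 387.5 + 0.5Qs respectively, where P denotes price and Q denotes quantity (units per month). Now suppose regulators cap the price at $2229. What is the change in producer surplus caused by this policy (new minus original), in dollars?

-1956534

Rearranging supply gives Qs = 2P - 775. Equilibrium: 10025 - 2P = 2P - 775, so 10800 = 4P and P* = 2700, Q* = 4625.
Since 2229 < 2700, the ceiling is binding.
At P = 2229: Qd = 10025 - 2·2229 = 5567 and Qs = 2·2229 - 775 = 3683.
Producer surplus without the control is ½ · (2700 - 387.5) · 4625 = 5347656.25.
With the ceiling, producers sell 3683 units at 2229, so PS = ½ · (2229 - 387.5) · 3683 = 3391122.25.
Change in producer surplus = 3391122.25 - 5347656.25 = -1956534.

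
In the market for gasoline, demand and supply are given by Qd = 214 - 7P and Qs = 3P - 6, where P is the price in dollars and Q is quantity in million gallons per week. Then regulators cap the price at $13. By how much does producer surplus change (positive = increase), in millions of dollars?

-418.5

Setting quantity demanded equal to quantity supplied, 214 - 7P = 3P - 6, gives P* = 22 and Q* = 60.
Because the ceiling (13) lies below the market-clearing price, it is binding.
At P = 13: Qd = 214 - 7·13 = 123 and Qs = 3·13 - 6 = 33.
Producer surplus without the control is ½ · (22 - 2) · 60 = 600.
With the ceiling, producers sell 33 units at 13, so PS = ½ · (13 - 2) · 33 = 181.5.
Change in producer surplus = 181.5 - 600 = -418.5.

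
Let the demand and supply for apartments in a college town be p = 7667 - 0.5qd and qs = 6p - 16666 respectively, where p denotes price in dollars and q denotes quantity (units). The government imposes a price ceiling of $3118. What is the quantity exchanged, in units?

2042

Rearranging demand gives qd = 15334 - 2p. In a free market, 15334 - 2p = 6p - 16666 gives the equilibrium p* = 4000, q* = 7334.
The ceiling of 3118 is below the equilibrium price 4000, so it binds.
At p = 3118: qd = 15334 - 2·3118 = 9098 and qs = 6·3118 - 16666 = 2042.
The quantity actually transacted is the short side, supply: 2042.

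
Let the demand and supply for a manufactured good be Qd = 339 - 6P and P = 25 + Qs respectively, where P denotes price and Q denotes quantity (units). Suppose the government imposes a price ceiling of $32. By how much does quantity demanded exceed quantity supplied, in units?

140

Rearranging supply gives Qs = P - 25. Equilibrium: 339 - 6P = P - 25, so 364 = 7P and P* = 52, Q* = 27.
Because the ceiling (32) lies below the market-clearing price, it is binding.
At P = 32: Qd = 339 - 6·32 = 147 and Qs = 32 - 25 = 7.
Shortage = Qd - Qs = 147 - 7 = 140.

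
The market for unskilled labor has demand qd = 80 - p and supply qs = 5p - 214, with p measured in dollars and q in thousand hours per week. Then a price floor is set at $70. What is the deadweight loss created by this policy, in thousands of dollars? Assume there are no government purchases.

In a free market, 80 - p = 5p - 214 gives the equilibrium p* = 49, q* = 31.
Since 70 > 49, the floor is binding.
At p = 70: qd = 80 - 70 = 10 and qs = 5·70 - 214 = 136.
Quantity traded falls to 10. At q = 10 the demand price is 80 - 10 = 70 and the supply price is (214 + 10)/5 = 44.8.
Deadweight loss = ½ · (70 - 44.8) · (31 - 10) = ½ · 25.2 · 21 = 264.6.

264.6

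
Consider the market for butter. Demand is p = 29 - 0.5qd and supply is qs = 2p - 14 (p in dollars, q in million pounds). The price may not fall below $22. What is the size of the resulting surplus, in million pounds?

16

Rearranging demand gives qd = 58 - 2p. Without the control the market clears where 58 - 2p = 2p - 14, i.e. p* = 18 and q* = 22.
Because the floor (22) lies above the market-clearing price, it is binding.
At p = 22: qd = 58 - 2·22 = 14 and qs = 2·22 - 14 = 30.
Surplus = qs - qd = 30 - 14 = 16.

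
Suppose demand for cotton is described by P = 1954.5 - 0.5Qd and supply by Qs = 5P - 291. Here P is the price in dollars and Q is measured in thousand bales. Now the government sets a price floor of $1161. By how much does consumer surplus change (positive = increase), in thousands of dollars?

Rearranging demand gives Qd = 3909 - 2P. In a free market, 3909 - 2P = 5P - 291 gives the equilibrium P* = 600, Q* = 2709.
Because the floor (1161) lies above the market-clearing price, it is binding.
At P = 1161: Qd = 3909 - 2·1161 = 1587 and Qs = 5·1161 - 291 = 5514.
Consumer surplus without the control is ½ · (1954.5 - 600) · 2709 = 1834670.25.
With the floor, consumers buy 1587 units at 1161, so CS = ½ · (1954.5 - 1161) · 1587 = 629642.25.
Change in consumer surplus = 629642.25 - 1834670.25 = -1205028.

-1205028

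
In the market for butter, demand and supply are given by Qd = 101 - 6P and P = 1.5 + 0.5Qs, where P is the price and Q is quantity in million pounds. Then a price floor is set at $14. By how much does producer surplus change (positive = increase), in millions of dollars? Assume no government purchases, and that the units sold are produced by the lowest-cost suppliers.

Rearranging supply gives Qs = 2P - 3. Without the control the market clears where 101 - 6P = 2P - 3, i.e. P* = 13 and Q* = 23.
Since 14 > 13, the floor is binding.
At P = 14: Qd = 101 - 6·14 = 17 and Qs = 2·14 - 3 = 25.
Producer surplus without the control is ½ · (13 - 1.5) · 23 = 132.25.
With the floor, 17 units are sold at 14. The supply price at Q = 17 is 10, so PS = ½ · [(14 - 1.5) + (14 - 10)] · 17 = 140.25.
Change in producer surplus = 140.25 - 132.25 = 8.

8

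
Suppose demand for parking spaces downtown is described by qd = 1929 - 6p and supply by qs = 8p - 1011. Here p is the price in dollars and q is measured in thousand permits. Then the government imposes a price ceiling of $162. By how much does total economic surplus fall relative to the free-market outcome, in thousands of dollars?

In a free market, 1929 - 6p = 8p - 1011 gives the equilibrium p* = 210, q* = 669.
Because the ceiling (162) lies below the market-clearing price, it is binding.
At p = 162: qd = 1929 - 6·162 = 957 and qs = 8·162 - 1011 = 285.
Quantity traded falls to 285. At q = 285 the demand price is (1929 - 285)/6 = 274 and the supply price is (1011 + 285)/8 = 162.
Deadweight loss = ½ · (274 - 162) · (669 - 285) = ½ · 112 · 384 = 21504.

21504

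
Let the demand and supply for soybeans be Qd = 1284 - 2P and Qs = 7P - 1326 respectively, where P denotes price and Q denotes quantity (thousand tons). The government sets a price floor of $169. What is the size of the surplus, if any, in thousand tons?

Setting quantity demanded equal to quantity supplied, 1284 - 2P = 7P - 1326, gives P* = 290 and Q* = 704.
Since 169 is below P* = 290, the floor does not bind and the free-market outcome prevails.
Since the control does not bind, there is no surplus.

0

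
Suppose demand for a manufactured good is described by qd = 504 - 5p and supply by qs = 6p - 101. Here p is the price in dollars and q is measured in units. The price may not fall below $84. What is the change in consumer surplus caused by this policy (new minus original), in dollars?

Without the control the market clears where 504 - 5p = 6p - 101, i.e. p* = 55 and q* = 229.
Since 84 > 55, the floor is binding.
At p = 84: qd = 504 - 5·84 = 84 and qs = 6·84 - 101 = 403.
Consumer surplus without the control is ½ · (100.8 - 55) · 229 = 5244.1.
With the floor, consumers buy 84 units at 84, so CS = ½ · (100.8 - 84) · 84 = 705.6.
Change in consumer surplus = 705.6 - 5244.1 = -4538.5.

-4538.5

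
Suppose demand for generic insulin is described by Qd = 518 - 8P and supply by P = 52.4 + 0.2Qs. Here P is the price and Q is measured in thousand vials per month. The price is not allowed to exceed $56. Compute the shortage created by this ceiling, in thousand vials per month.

Rearranging supply gives Qs = 5P - 262. Without the control the market clears where 518 - 8P = 5P - 262, i.e. P* = 60 and Q* = 38.
The ceiling of 56 is below the equilibrium price 60, so it binds.
At P = 56: Qd = 518 - 8·56 = 70 and Qs = 5·56 - 262 = 18.
Shortage = Qd - Qs = 70 - 18 = 52.

52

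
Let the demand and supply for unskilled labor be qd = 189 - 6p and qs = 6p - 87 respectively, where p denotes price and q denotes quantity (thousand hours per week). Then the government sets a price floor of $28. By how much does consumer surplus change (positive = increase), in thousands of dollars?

-180

Setting quantity demanded equal to quantity supplied, 189 - 6p = 6p - 87, gives p* = 23 and q* = 51.
Because the floor (28) lies above the market-clearing price, it is binding.
At p = 28: qd = 189 - 6·28 = 21 and qs = 6·28 - 87 = 81.
Consumer surplus without the control is ½ · (31.5 - 23) · 51 = 216.75.
With the floor, consumers buy 21 units at 28, so CS = ½ · (31.5 - 28) · 21 = 36.75.
Change in consumer surplus = 36.75 - 216.75 = -180.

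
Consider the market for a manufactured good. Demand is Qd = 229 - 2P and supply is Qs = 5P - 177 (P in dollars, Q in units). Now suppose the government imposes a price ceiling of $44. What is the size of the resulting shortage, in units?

98

Equilibrium: 229 - 2P = 5P - 177, so 406 = 7P and P* = 58, Q* = 113.
The ceiling of 44 is below the equilibrium price 58, so it binds.
At P = 44: Qd = 229 - 2·44 = 141 and Qs = 5·44 - 177 = 43.
Shortage = Qd - Qs = 141 - 43 = 98.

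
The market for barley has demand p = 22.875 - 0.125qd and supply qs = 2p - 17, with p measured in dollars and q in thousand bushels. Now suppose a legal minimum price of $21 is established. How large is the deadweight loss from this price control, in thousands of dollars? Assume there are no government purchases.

Rearranging demand gives qd = 183 - 8p. Equilibrium: 183 - 8p = 2p - 17, so 200 = 10p and p* = 20, q* = 23.
The floor of 21 is above the equilibrium price 20, so it binds.
At p = 21: qd = 183 - 8·21 = 15 and qs = 2·21 - 17 = 25.
Quantity traded falls to 15. At q = 15 the demand price is (183 - 15)/8 = 21 and the supply price is (17 + 15)/2 = 16.
Deadweight loss = ½ · (21 - 16) · (23 - 15) = ½ · 5 · 8 = 20.

20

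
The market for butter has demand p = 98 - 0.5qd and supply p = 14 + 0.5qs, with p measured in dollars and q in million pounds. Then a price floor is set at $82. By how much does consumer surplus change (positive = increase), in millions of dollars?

-1508

Rearranging demand gives qd = 196 - 2p; rearranging supply gives qs = 2p - 28. Without the control the market clears where 196 - 2p = 2p - 28, i.e. p* = 56 and q* = 84.
Because the floor (82) lies above the market-clearing price, it is binding.
At p = 82: qd = 196 - 2·82 = 32 and qs = 2·82 - 28 = 136.
Consumer surplus without the control is ½ · (98 - 56) · 84 = 1764.
With the floor, consumers buy 32 units at 82, so CS = ½ · (98 - 82) · 32 = 256.
Change in consumer surplus = 256 - 1764 = -1508.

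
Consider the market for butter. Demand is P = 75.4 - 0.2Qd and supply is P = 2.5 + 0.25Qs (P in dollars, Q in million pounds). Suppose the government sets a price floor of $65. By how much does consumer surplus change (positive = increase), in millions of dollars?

-2354

Rearranging demand gives Qd = 377 - 5P; rearranging supply gives Qs = 4P - 10. Setting quantity demanded equal to quantity supplied, 377 - 5P = 4P - 10, gives P* = 43 and Q* = 162.
The floor of 65 is above the equilibrium price 43, so it binds.
At P = 65: Qd = 377 - 5·65 = 52 and Qs = 4·65 - 10 = 250.
Consumer surplus without the control is ½ · (75.4 - 43) · 162 = 2624.4.
With the floor, consumers buy 52 units at 65, so CS = ½ · (75.4 - 65) · 52 = 270.4.
Change in consumer surplus = 270.4 - 2624.4 = -2354.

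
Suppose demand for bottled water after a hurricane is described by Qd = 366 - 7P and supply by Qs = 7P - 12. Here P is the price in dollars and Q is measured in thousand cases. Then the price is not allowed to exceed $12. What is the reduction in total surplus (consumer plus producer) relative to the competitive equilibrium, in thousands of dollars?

1575

Setting quantity demanded equal to quantity supplied, 366 - 7P = 7P - 12, gives P* = 27 and Q* = 177.
Since 12 < 27, the ceiling is binding.
At P = 12: Qd = 366 - 7·12 = 282 and Qs = 7·12 - 12 = 72.
Quantity traded falls to 72. At Q = 72 the demand price is (366 - 72)/7 = 42 and the supply price is (12 + 72)/7 = 12.
Deadweight loss = ½ · (42 - 12) · (177 - 72) = ½ · 30 · 105 = 1575.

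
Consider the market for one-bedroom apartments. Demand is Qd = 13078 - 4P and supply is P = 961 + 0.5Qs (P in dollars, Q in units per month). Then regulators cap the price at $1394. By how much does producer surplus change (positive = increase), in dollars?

-2181032

Rearranging supply gives Qs = 2P - 1922. Without the control the market clears where 13078 - 4P = 2P - 1922, i.e. P* = 2500 and Q* = 3078.
Because the ceiling (1394) lies below the market-clearing price, it is binding.
At P = 1394: Qd = 13078 - 4·1394 = 7502 and Qs = 2·1394 - 1922 = 866.
Producer surplus without the control is ½ · (2500 - 961) · 3078 = 2368521.
With the ceiling, producers sell 866 units at 1394, so PS = ½ · (1394 - 961) · 866 = 187489.
Change in producer surplus = 187489 - 2368521 = -2181032.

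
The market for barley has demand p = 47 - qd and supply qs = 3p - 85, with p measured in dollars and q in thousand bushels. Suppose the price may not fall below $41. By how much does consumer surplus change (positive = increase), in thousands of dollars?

-80

Rearranging demand gives qd = 47 - p. Equilibrium: 47 - p = 3p - 85, so 132 = 4p and p* = 33, q* = 14.
The floor of 41 is above the equilibrium price 33, so it binds.
At p = 41: qd = 47 - 41 = 6 and qs = 3·41 - 85 = 38.
Consumer surplus without the control is ½ · (47 - 33) · 14 = 98.
With the floor, consumers buy 6 units at 41, so CS = ½ · (47 - 41) · 6 = 18.
Change in consumer surplus = 18 - 98 = -80.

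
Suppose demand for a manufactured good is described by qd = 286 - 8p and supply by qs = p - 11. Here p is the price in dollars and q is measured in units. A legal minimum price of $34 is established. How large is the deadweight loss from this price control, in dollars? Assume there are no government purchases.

Without the control the market clears where 286 - 8p = p - 11, i.e. p* = 33 and q* = 22.
Because the floor (34) lies above the market-clearing price, it is binding.
At p = 34: qd = 286 - 8·34 = 14 and qs = 34 - 11 = 23.
Quantity traded falls to 14. At q = 14 the demand price is (286 - 14)/8 = 34 and the supply price is 11 + 14 = 25.
Deadweight loss = ½ · (34 - 25) · (22 - 14) = ½ · 9 · 8 = 36.

36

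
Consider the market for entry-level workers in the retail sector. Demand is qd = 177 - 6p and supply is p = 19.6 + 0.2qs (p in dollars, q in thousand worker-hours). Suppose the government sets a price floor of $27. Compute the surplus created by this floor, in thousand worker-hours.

22

Rearranging supply gives qs = 5p - 98. In a free market, 177 - 6p = 5p - 98 gives the equilibrium p* = 25, q* = 27.
The floor of 27 is above the equilibrium price 25, so it binds.
At p = 27: qd = 177 - 6·27 = 15 and qs = 5·27 - 98 = 37.
Surplus = qs - qd = 37 - 15 = 22.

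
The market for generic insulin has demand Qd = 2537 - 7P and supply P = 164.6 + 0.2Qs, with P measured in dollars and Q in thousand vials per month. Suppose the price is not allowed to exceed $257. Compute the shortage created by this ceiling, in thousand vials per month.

276

Rearranging supply gives Qs = 5P - 823. Setting quantity demanded equal to quantity supplied, 2537 - 7P = 5P - 823, gives P* = 280 and Q* = 577.
Because the ceiling (257) lies below the market-clearing price, it is binding.
At P = 257: Qd = 2537 - 7·257 = 738 and Qs = 5·257 - 823 = 462.
Shortage = Qd - Qs = 738 - 462 = 276.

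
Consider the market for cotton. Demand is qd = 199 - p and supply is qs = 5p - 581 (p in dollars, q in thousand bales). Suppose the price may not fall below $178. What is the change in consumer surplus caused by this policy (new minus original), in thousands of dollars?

-2160

Without the control the market clears where 199 - p = 5p - 581, i.e. p* = 130 and q* = 69.
Since 178 > 130, the floor is binding.
At p = 178: qd = 199 - 178 = 21 and qs = 5·178 - 581 = 309.
Consumer surplus without the control is ½ · (199 - 130) · 69 = 2380.5.
With the floor, consumers buy 21 units at 178, so CS = ½ · (199 - 178) · 21 = 220.5.
Change in consumer surplus = 220.5 - 2380.5 = -2160.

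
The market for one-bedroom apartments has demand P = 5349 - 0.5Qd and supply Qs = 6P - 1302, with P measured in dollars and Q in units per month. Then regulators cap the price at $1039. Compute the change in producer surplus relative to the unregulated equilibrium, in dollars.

Rearranging demand gives Qd = 10698 - 2P. In a free market, 10698 - 2P = 6P - 1302 gives the equilibrium P* = 1500, Q* = 7698.
The ceiling of 1039 is below the equilibrium price 1500, so it binds.
At P = 1039: Qd = 10698 - 2·1039 = 8620 and Qs = 6·1039 - 1302 = 4932.
Producer surplus without the control is ½ · (1500 - 217) · 7698 = 4938267.
With the ceiling, producers sell 4932 units at 1039, so PS = ½ · (1039 - 217) · 4932 = 2027052.
Change in producer surplus = 2027052 - 4938267 = -2911215.

-2911215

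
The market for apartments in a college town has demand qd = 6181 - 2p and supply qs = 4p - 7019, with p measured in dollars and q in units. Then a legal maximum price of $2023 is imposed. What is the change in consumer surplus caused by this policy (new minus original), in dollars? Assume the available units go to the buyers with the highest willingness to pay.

64605

Equilibrium: 6181 - 2p = 4p - 7019, so 13200 = 6p and p* = 2200, q* = 1781.
The ceiling of 2023 is below the equilibrium price 2200, so it binds.
At p = 2023: qd = 6181 - 2·2023 = 2135 and qs = 4·2023 - 7019 = 1073.
Consumer surplus without the control is ½ · (3090.5 - 2200) · 1781 = 792990.25.
With the ceiling, 1073 units are sold at 2023 (assume they go to the highest-value buyers). The demand price at q = 1073 is 2554, so CS = ½ · [(3090.5 - 2023) + (2554 - 2023)] · 1073 = 857595.25.
Change in consumer surplus = 857595.25 - 792990.25 = 64605.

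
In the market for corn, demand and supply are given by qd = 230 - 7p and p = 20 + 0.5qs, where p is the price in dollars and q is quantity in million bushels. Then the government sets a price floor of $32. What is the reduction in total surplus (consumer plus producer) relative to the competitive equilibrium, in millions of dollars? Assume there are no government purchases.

63

Rearranging supply gives qs = 2p - 40. In a free market, 230 - 7p = 2p - 40 gives the equilibrium p* = 30, q* = 20.
The floor of 32 is above the equilibrium price 30, so it binds.
At p = 32: qd = 230 - 7·32 = 6 and qs = 2·32 - 40 = 24.
Quantity traded falls to 6. At q = 6 the demand price is (230 - 6)/7 = 32 and the supply price is (40 + 6)/2 = 23.
Deadweight loss = ½ · (32 - 23) · (20 - 6) = ½ · 9 · 14 = 63.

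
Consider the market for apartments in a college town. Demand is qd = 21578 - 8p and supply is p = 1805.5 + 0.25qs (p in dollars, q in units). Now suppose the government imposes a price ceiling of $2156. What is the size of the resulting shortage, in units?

2928

Rearranging supply gives qs = 4p - 7222. In a free market, 21578 - 8p = 4p - 7222 gives the equilibrium p* = 2400, q* = 2378.
Since 2156 < 2400, the ceiling is binding.
At p = 2156: qd = 21578 - 8·2156 = 4330 and qs = 4·2156 - 7222 = 1402.
Shortage = qd - qs = 4330 - 1402 = 2928.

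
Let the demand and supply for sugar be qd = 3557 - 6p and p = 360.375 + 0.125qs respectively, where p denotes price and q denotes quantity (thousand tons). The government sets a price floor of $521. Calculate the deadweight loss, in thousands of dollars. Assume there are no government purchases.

Rearranging supply gives qs = 8p - 2883. Equilibrium: 3557 - 6p = 8p - 2883, so 6440 = 14p and p* = 460, q* = 797.
Since 521 > 460, the floor is binding.
At p = 521: qd = 3557 - 6·521 = 431 and qs = 8·521 - 2883 = 1285.
Quantity traded falls to 431. At q = 431 the demand price is (3557 - 431)/6 = 521 and the supply price is (2883 + 431)/8 = 414.25.
Deadweight loss = ½ · (521 - 414.25) · (797 - 431) = ½ · 106.75 · 366 = 19535.25.

19535.25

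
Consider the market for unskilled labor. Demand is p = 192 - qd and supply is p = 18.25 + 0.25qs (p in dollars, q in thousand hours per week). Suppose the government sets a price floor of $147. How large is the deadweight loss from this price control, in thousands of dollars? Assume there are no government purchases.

Rearranging demand gives qd = 192 - p; rearranging supply gives qs = 4p - 73. Setting quantity demanded equal to quantity supplied, 192 - p = 4p - 73, gives p* = 53 and q* = 139.
Since 147 > 53, the floor is binding.
At p = 147: qd = 192 - 147 = 45 and qs = 4·147 - 73 = 515.
Quantity traded falls to 45. At q = 45 the demand price is 192 - 45 = 147 and the supply price is (73 + 45)/4 = 29.5.
Deadweight loss = ½ · (147 - 29.5) · (139 - 45) = ½ · 117.5 · 94 = 5522.5.

5522.5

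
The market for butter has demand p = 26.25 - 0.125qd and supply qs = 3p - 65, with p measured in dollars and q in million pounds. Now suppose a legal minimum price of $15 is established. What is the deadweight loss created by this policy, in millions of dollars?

Rearranging demand gives qd = 210 - 8p. Without the control the market clears where 210 - 8p = 3p - 65, i.e. p* = 25 and q* = 10.
The floor of 15 is below the equilibrium price 25, so it is not binding; the market clears at p* = 25, q* = 10.
Since the control does not bind, no trades are prevented and deadweight loss is zero.

0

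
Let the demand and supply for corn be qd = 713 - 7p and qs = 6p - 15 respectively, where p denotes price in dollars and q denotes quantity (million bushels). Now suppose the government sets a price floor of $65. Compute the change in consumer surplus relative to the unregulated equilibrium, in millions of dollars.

-2605.5

In a free market, 713 - 7p = 6p - 15 gives the equilibrium p* = 56, q* = 321.
The floor of 65 is above the equilibrium price 56, so it binds.
At p = 65: qd = 713 - 7·65 = 258 and qs = 6·65 - 15 = 375.
Consumer surplus without the control is ½ · (713/7 - 56) · 321 = 103041/14.
With the floor, consumers buy 258 units at 65, so CS = ½ · (713/7 - 65) · 258 = 33282/7.
Change in consumer surplus = 33282/7 - 103041/14 = -2605.5.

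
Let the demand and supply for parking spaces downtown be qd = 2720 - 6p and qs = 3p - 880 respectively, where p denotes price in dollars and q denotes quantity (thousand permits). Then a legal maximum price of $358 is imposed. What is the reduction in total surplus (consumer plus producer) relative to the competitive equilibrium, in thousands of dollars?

3969

Without the control the market clears where 2720 - 6p = 3p - 880, i.e. p* = 400 and q* = 320.
Because the ceiling (358) lies below the market-clearing price, it is binding.
At p = 358: qd = 2720 - 6·358 = 572 and qs = 3·358 - 880 = 194.
Quantity traded falls to 194. At q = 194 the demand price is (2720 - 194)/6 = 421 and the supply price is (880 + 194)/3 = 358.
Deadweight loss = ½ · (421 - 358) · (320 - 194) = ½ · 63 · 126 = 3969.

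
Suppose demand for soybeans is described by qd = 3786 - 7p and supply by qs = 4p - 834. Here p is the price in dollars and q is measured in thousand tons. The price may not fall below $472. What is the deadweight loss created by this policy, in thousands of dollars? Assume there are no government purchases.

In a free market, 3786 - 7p = 4p - 834 gives the equilibrium p* = 420, q* = 846.
Since 472 > 420, the floor is binding.
At p = 472: qd = 3786 - 7·472 = 482 and qs = 4·472 - 834 = 1054.
Quantity traded falls to 482. At q = 482 the demand price is (3786 - 482)/7 = 472 and the supply price is (834 + 482)/4 = 329.
Deadweight loss = ½ · (472 - 329) · (846 - 482) = ½ · 143 · 364 = 26026.

26026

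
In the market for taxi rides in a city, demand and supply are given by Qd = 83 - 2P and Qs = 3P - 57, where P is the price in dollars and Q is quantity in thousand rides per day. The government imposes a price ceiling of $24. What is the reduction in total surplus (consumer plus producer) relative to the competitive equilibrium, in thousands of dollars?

Equilibrium: 83 - 2P = 3P - 57, so 140 = 5P and P* = 28, Q* = 27.
Since 24 < 28, the ceiling is binding.
At P = 24: Qd = 83 - 2·24 = 35 and Qs = 3·24 - 57 = 15.
Quantity traded falls to 15. At Q = 15 the demand price is (83 - 15)/2 = 34 and the supply price is (57 + 15)/3 = 24.
Deadweight loss = ½ · (34 - 24) · (27 - 15) = ½ · 10 · 12 = 60.

60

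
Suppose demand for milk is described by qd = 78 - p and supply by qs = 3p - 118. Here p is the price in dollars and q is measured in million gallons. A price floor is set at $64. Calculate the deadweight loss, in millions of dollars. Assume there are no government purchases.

Setting quantity demanded equal to quantity supplied, 78 - p = 3p - 118, gives p* = 49 and q* = 29.
Because the floor (64) lies above the market-clearing price, it is binding.
At p = 64: qd = 78 - 64 = 14 and qs = 3·64 - 118 = 74.
Quantity traded falls to 14. At q = 14 the demand price is 78 - 14 = 64 and the supply price is (118 + 14)/3 = 44.
Deadweight loss = ½ · (64 - 44) · (29 - 14) = ½ · 20 · 15 = 150.

150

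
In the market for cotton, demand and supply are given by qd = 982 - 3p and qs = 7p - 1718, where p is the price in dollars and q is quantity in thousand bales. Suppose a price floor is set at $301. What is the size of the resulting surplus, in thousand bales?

Without the control the market clears where 982 - 3p = 7p - 1718, i.e. p* = 270 and q* = 172.
The floor of 301 is above the equilibrium price 270, so it binds.
At p = 301: qd = 982 - 3·301 = 79 and qs = 7·301 - 1718 = 389.
Surplus = qs - qd = 389 - 79 = 310.

310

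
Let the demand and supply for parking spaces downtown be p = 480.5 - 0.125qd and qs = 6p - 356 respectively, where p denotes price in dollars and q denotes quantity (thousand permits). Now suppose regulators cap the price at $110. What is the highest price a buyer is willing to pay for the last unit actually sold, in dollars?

Rearranging demand gives qd = 3844 - 8p. In a free market, 3844 - 8p = 6p - 356 gives the equilibrium p* = 300, q* = 1444.
Because the ceiling (110) lies below the market-clearing price, it is binding.
At p = 110: qd = 3844 - 8·110 = 2964 and qs = 6·110 - 356 = 304.
Only 304 units reach the market. On the demand curve, the marginal buyer's willingness to pay at q = 304 is (3844 - 304)/8 = 442.5.

442.5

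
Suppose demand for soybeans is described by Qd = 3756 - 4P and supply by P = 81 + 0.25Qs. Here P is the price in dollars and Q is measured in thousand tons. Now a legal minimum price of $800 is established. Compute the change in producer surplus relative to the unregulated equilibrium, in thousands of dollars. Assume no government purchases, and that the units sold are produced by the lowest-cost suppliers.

Rearranging supply gives Qs = 4P - 324. Setting quantity demanded equal to quantity supplied, 3756 - 4P = 4P - 324, gives P* = 510 and Q* = 1716.
Because the floor (800) lies above the market-clearing price, it is binding.
At P = 800: Qd = 3756 - 4·800 = 556 and Qs = 4·800 - 324 = 2876.
Producer surplus without the control is ½ · (510 - 81) · 1716 = 368082.
With the floor, 556 units are sold at 800. The supply price at Q = 556 is 220, so PS = ½ · [(800 - 81) + (800 - 220)] · 556 = 361122.
Change in producer surplus = 361122 - 368082 = -6960.

-6960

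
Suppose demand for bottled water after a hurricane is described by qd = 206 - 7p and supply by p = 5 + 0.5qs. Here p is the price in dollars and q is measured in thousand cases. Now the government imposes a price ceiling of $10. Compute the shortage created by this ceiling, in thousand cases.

Rearranging supply gives qs = 2p - 10. Equilibrium: 206 - 7p = 2p - 10, so 216 = 9p and p* = 24, q* = 38.
Since 10 < 24, the ceiling is binding.
At p = 10: qd = 206 - 7·10 = 136 and qs = 2·10 - 10 = 10.
Shortage = qd - qs = 136 - 10 = 126.

126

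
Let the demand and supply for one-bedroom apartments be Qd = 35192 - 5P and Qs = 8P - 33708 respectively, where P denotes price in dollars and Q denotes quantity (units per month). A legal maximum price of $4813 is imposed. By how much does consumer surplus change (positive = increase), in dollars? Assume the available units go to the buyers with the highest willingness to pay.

817770.4

In a free market, 35192 - 5P = 8P - 33708 gives the equilibrium P* = 5300, Q* = 8692.
Because the ceiling (4813) lies below the market-clearing price, it is binding.
At P = 4813: Qd = 35192 - 5·4813 = 11127 and Qs = 8·4813 - 33708 = 4796.
Consumer surplus without the control is ½ · (7038.4 - 5300) · 8692 = 7555086.4.
With the ceiling, 4796 units are sold at 4813 (assume they go to the highest-value buyers). The demand price at Q = 4796 is 6079.2, so CS = ½ · [(7038.4 - 4813) + (6079.2 - 4813)] · 4796 = 8372856.8.
Change in consumer surplus = 8372856.8 - 7555086.4 = 817770.4.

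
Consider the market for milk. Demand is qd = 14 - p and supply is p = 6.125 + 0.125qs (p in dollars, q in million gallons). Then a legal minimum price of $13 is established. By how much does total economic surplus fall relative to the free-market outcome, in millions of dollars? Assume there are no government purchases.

20.25

Rearranging supply gives qs = 8p - 49. Equilibrium: 14 - p = 8p - 49, so 63 = 9p and p* = 7, q* = 7.
Since 13 > 7, the floor is binding.
At p = 13: qd = 14 - 13 = 1 and qs = 8·13 - 49 = 55.
Quantity traded falls to 1. At q = 1 the demand price is 14 - 1 = 13 and the supply price is (49 + 1)/8 = 6.25.
Deadweight loss = ½ · (13 - 6.25) · (7 - 1) = ½ · 6.75 · 6 = 20.25.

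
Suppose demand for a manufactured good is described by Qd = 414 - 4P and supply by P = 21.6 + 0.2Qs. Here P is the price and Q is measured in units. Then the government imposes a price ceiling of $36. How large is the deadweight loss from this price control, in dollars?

2722.5

Rearranging supply gives Qs = 5P - 108. Setting quantity demanded equal to quantity supplied, 414 - 4P = 5P - 108, gives P* = 58 and Q* = 182.
The ceiling of 36 is below the equilibrium price 58, so it binds.
At P = 36: Qd = 414 - 4·36 = 270 and Qs = 5·36 - 108 = 72.
Quantity traded falls to 72. At Q = 72 the demand price is (414 - 72)/4 = 85.5 and the supply price is (108 + 72)/5 = 36.
Deadweight loss = ½ · (85.5 - 36) · (182 - 72) = ½ · 49.5 · 110 = 2722.5.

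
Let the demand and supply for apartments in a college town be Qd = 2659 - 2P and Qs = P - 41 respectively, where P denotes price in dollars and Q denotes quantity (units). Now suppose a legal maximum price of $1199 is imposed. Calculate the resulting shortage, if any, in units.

In a free market, 2659 - 2P = P - 41 gives the equilibrium P* = 900, Q* = 859.
The ceiling of 1199 is above the equilibrium price 900, so it is not binding; the market clears at P* = 900, Q* = 859.
Since the control does not bind, there is no shortage.

0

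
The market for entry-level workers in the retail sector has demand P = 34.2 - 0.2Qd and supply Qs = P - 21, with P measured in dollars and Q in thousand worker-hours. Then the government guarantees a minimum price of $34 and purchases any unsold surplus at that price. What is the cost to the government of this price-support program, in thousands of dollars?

408

Rearranging demand gives Qd = 171 - 5P. Equilibrium: 171 - 5P = P - 21, so 192 = 6P and P* = 32, Q* = 11.
Because the floor (34) lies above the market-clearing price, it is binding.
At P = 34: Qd = 171 - 5·34 = 1 and Qs = 34 - 21 = 13.
Surplus = Qs - Qd = 12.
Government expenditure = surplus × support price = 12 × 34 = 408.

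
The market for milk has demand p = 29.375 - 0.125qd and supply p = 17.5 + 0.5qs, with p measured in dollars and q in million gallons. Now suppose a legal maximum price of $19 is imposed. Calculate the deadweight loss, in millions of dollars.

80

Rearranging demand gives qd = 235 - 8p; rearranging supply gives qs = 2p - 35. In a free market, 235 - 8p = 2p - 35 gives the equilibrium p* = 27, q* = 19.
Because the ceiling (19) lies below the market-clearing price, it is binding.
At p = 19: qd = 235 - 8·19 = 83 and qs = 2·19 - 35 = 3.
Quantity traded falls to 3. At q = 3 the demand price is (235 - 3)/8 = 29 and the supply price is (35 + 3)/2 = 19.
Deadweight loss = ½ · (29 - 19) · (19 - 3) = ½ · 10 · 16 = 80.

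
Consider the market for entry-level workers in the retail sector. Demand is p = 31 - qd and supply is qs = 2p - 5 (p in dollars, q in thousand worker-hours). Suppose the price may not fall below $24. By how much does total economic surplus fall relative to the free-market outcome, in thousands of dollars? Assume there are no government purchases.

108

Rearranging demand gives qd = 31 - p. Equilibrium: 31 - p = 2p - 5, so 36 = 3p and p* = 12, q* = 19.
The floor of 24 is above the equilibrium price 12, so it binds.
At p = 24: qd = 31 - 24 = 7 and qs = 2·24 - 5 = 43.
Quantity traded falls to 7. At q = 7 the demand price is 31 - 7 = 24 and the supply price is (5 + 7)/2 = 6.
Deadweight loss = ½ · (24 - 6) · (19 - 7) = ½ · 18 · 12 = 108.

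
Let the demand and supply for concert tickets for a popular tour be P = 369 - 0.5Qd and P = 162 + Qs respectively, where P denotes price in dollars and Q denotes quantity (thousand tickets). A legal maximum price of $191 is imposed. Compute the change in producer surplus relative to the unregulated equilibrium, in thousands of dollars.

Rearranging demand gives Qd = 738 - 2P; rearranging supply gives Qs = P - 162. Equilibrium: 738 - 2P = P - 162, so 900 = 3P and P* = 300, Q* = 138.
Since 191 < 300, the ceiling is binding.
At P = 191: Qd = 738 - 2·191 = 356 and Qs = 191 - 162 = 29.
Producer surplus without the control is ½ · (300 - 162) · 138 = 9522.
With the ceiling, producers sell 29 units at 191, so PS = ½ · (191 - 162) · 29 = 420.5.
Change in producer surplus = 420.5 - 9522 = -9101.5.

-9101.5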